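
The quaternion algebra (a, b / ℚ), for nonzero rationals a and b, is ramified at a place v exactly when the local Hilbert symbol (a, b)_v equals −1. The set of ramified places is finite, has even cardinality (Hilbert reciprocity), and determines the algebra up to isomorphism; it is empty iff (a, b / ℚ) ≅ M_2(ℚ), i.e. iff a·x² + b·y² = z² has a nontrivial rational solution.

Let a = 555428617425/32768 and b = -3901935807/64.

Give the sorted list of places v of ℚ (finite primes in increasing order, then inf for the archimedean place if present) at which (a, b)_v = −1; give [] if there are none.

(a, b) ≡ (66, -1023) mod (ℚ^×)²; places V = {2, 3, 5, 7, 11, 31, ∞}.
(a,b)_5: α=2, u≡4; β=0, v≡2 (mod 5); (4|5)=+1, (2|5)=-1; sign (−1)^0·+1^0·-1^2 = +1.
(a,b)_11: α=1, u≡8; β=1, v≡2 (mod 11); (8|11)=-1, (2|11)=-1; sign (−1)^1·-1^1·-1^1 = -1.
(a,b)_∞: sgn(66)=+, sgn(-1023)=−, so +1.
(a,b)_2: α=-15, β=-6; u≡1, v≡1 (mod 8); ε(u)ε(v)=0·0, αω(v)=-15·0, βω(u)=-6·0; sum ≡ 0  ⇒  +1.
(a,b)_3: α=7, u≡1; β=5, v≡1 (mod 3); (1|3)=+1, (1|3)=+1; sign (−1)^1·+1^5·+1^7 = -1.
(a,b)_7: α=0, u≡3; β=2, v≡6 (mod 7); (3|7)=-1, (6|7)=-1; sign (−1)^0·-1^2·-1^0 = +1.
(a,b)_31: α=4, u≡25; β=3, v≡30 (mod 31); (25|31)=+1, (30|31)=-1; sign (−1)^0·+1^3·-1^4 = +1.
Ram(66, -1023) = {3, 11}; no ℚ_3-point on the conic.

[3, 11]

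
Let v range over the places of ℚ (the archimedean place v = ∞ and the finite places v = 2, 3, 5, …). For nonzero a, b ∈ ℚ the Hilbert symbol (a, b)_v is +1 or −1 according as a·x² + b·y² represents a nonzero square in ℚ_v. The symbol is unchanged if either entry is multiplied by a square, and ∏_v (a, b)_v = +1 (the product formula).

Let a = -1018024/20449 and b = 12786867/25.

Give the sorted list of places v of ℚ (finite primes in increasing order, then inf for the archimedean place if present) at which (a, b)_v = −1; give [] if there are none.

[19, 37, 47, 53]

(a, b) ≡ (-106, 1420763) mod (ℚ^×)²; places V = {2, 3, 5, 7, 11, 13, 19, 37, 43, 47, 53, ∞}.
(a,b)_47: α=0, u≡46; β=1, v≡1 (mod 47); (46|47)=-1, (1|47)=+1; sign (−1)^0·-1^1·+1^0 = -1.
(a,b)_43: α=0, u≡9; β=1, v≡13 (mod 43); (9|43)=+1, (13|43)=+1; sign (−1)^0·+1^1·+1^0 = +1.
(a,b)_2: α=3, β=0; u≡3, v≡3 (mod 8); ε(u)ε(v)=1·1, αω(v)=3·1, βω(u)=0·1; sum ≡ 0  ⇒  +1.
(a,b)_11: α=-2, u≡1; β=0, v≡9 (mod 11); (1|11)=+1, (9|11)=+1; sign (−1)^0·+1^0·+1^-2 = +1.
(a,b)_3: α=0, u≡2; β=2, v≡2 (mod 3); (2|3)=-1, (2|3)=-1; sign (−1)^0·-1^2·-1^0 = +1.
(a,b)_7: α=4, u≡5; β=0, v≡4 (mod 7); (5|7)=-1, (4|7)=+1; sign (−1)^0·-1^0·+1^4 = +1.
(a,b)_5: α=0, u≡4; β=-2, v≡2 (mod 5); (4|5)=+1, (2|5)=-1; sign (−1)^0·+1^-2·-1^0 = +1.
(a,b)_∞: sgn(-106)=−, sgn(1420763)=+, so +1.
(a,b)_19: α=0, u≡3; β=1, v≡18 (mod 19); (3|19)=-1, (18|19)=-1; sign (−1)^0·-1^1·-1^0 = -1.
(a,b)_53: α=1, u≡26; β=0, v≡48 (mod 53); (26|53)=-1, (48|53)=-1; sign (−1)^0·-1^0·-1^1 = -1.
(a,b)_13: α=-2, u≡8; β=0, v≡11 (mod 13); (8|13)=-1, (11|13)=-1; sign (−1)^0·-1^0·-1^-2 = +1.
(a,b)_37: α=0, u≡19; β=1, v≡33 (mod 37); (19|37)=-1, (33|37)=+1; sign (−1)^0·-1^1·+1^0 = -1.
|Ram(-106, 1420763)| = 4, even; anisotropic at {19, 37, 47, 53}.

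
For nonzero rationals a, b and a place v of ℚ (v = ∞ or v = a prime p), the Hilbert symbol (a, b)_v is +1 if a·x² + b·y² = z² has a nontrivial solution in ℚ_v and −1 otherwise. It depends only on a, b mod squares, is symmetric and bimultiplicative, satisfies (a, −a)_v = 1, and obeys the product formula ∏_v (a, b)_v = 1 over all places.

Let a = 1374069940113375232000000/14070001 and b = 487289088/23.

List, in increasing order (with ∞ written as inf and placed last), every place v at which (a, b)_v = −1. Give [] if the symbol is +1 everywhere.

Mod squares: a ≡ 13, b ≡ 4864431. Check v ∈ {∞, 2, 3, 5, 7, 11, 13, 17, 23, 29, 31}.
v=31: a=31^-2·(≡3), b=31^0·(≡20) mod 31; (3|31)=-1, (20|31)=+1; (−1)^{-2·0·15}·(-1)^0·(+1)^-2 = +1.
v=17: a=17^2·(≡15), b=17^1·(≡4) mod 17; (15|17)=+1, (4|17)=+1; (−1)^{2·1·8}·(+1)^1·(+1)^2 = +1.
v=29: a=29^2·(≡25), b=29^1·(≡18) mod 29; (25|29)=+1, (18|29)=-1; (−1)^{2·1·14}·(+1)^1·(-1)^2 = +1.
v=3: a=3^0·(≡1), b=3^3·(≡1) mod 3; (1|3)=+1, (1|3)=+1; (−1)^{0·3·1}·(+1)^3·(+1)^0 = +1.
v=13: a=13^1·(≡9), b=13^1·(≡7) mod 13; (9|13)=+1, (7|13)=-1; (−1)^{1·1·6}·(+1)^1·(-1)^1 = -1.
v=23: a=23^2·(≡9), b=23^-1·(≡2) mod 23; (9|23)=+1, (2|23)=+1; (−1)^{2·-1·11}·(+1)^-1·(+1)^2 = +1.
v=2: v_2(a)=30, v_2(b)=8; units ≡ 5, 7 (mod 8); ε·ε+αω+βω = 0·1+30·0+8·1 ≡ 0  ⇒  (a,b)_2 = +1.
v=∞: 13 > 0 and 4864431 > 0  ⇒  (a,b)_∞ = +1.
v=11: a=11^-4·(≡6), b=11^1·(≡6) mod 11; (6|11)=-1, (6|11)=-1; (−1)^{-4·1·5}·(-1)^1·(-1)^-4 = -1.
v=7: a=7^2·(≡6), b=7^0·(≡3) mod 7; (6|7)=-1, (3|7)=-1; (−1)^{2·0·3}·(-1)^0·(-1)^2 = +1.
v=5: a=5^6·(≡3), b=5^0·(≡1) mod 5; (3|5)=-1, (1|5)=+1; (−1)^{6·0·2}·(-1)^0·(+1)^6 = +1.
(13, 4864431 / ℚ) ramifies at {11, 13}: a division algebra.

[11, 13]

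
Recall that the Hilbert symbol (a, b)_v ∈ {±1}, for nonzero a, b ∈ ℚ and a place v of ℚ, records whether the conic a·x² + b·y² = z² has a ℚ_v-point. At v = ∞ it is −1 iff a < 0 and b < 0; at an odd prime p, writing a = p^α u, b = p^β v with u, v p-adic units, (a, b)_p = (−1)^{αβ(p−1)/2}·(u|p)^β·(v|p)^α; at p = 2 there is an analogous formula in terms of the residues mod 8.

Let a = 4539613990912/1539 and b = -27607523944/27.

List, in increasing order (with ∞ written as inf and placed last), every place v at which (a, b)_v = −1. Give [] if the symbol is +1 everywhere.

(a, b) ≡ (4807, -16302) mod (ℚ^×)²; places V = {2, 3, 7, 11, 13, 19, 23, ∞}.
(a,b)_13: α=2, u≡4; β=1, v≡2 (mod 13); (4|13)=+1, (2|13)=-1; sign (−1)^0·+1^1·-1^2 = +1.
(a,b)_23: α=3, u≡12; β=2, v≡15 (mod 23); (12|23)=+1, (15|23)=-1; sign (−1)^0·+1^2·-1^3 = -1.
(a,b)_19: α=-1, u≡1; β=1, v≡1 (mod 19); (1|19)=+1, (1|19)=+1; sign (−1)^1·+1^1·+1^-1 = -1.
(a,b)_11: α=1, u≡8; β=1, v≡9 (mod 11); (8|11)=-1, (9|11)=+1; sign (−1)^1·-1^1·+1^1 = +1.
(a,b)_3: α=-4, u≡1; β=-3, v≡2 (mod 3); (1|3)=+1, (2|3)=-1; sign (−1)^0·+1^-3·-1^-4 = +1.
(a,b)_2: α=12, β=3; u≡7, v≡1 (mod 8); ε(u)ε(v)=1·0, αω(v)=12·0, βω(u)=3·0; sum ≡ 0  ⇒  +1.
(a,b)_∞: sgn(4807)=+, sgn(-16302)=−, so +1.
(a,b)_7: α=2, u≡3; β=4, v≡4 (mod 7); (3|7)=-1, (4|7)=+1; sign (−1)^0·-1^4·+1^2 = +1.
(4807, -16302 / ℚ) ramifies at {19, 23}: a division algebra.

[19, 23]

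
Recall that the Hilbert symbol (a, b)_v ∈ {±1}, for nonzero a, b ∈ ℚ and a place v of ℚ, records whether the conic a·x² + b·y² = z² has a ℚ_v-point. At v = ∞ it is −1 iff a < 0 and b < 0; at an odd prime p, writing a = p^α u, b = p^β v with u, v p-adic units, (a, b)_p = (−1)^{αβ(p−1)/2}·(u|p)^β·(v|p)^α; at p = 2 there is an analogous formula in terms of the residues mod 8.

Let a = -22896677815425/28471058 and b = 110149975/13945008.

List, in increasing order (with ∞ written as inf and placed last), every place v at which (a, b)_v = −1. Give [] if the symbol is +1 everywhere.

[2, 3]

Mod squares: a ≡ -114, b ≡ 93. Check v ∈ {∞, 2, 3, 5, 7, 11, 13, 19, 29, 31, 47}.
v=3: a=3^3·(≡1), b=3^-1·(≡1) mod 3; (1|3)=+1, (1|3)=+1; (−1)^{3·-1·1}·(+1)^-1·(+1)^3 = -1.
v=13: a=13^0·(≡3), b=13^2·(≡6) mod 13; (3|13)=+1, (6|13)=-1; (−1)^{0·2·6}·(+1)^2·(-1)^0 = +1.
v=11: a=11^-2·(≡6), b=11^-2·(≡1) mod 11; (6|11)=-1, (1|11)=+1; (−1)^{-2·-2·5}·(-1)^-2·(+1)^-2 = +1.
v=5: a=5^2·(≡1), b=5^2·(≡3) mod 5; (1|5)=+1, (3|5)=-1; (−1)^{2·2·2}·(+1)^2·(-1)^2 = +1.
v=7: a=7^-6·(≡5), b=7^-4·(≡1) mod 7; (5|7)=-1, (1|7)=+1; (−1)^{-6·-4·3}·(-1)^-4·(+1)^-6 = +1.
v=29: a=29^2·(≡18), b=29^2·(≡4) mod 29; (18|29)=-1, (4|29)=+1; (−1)^{2·2·14}·(-1)^2·(+1)^2 = +1.
v=19: a=19^1·(≡18), b=19^0·(≡9) mod 19; (18|19)=-1, (9|19)=+1; (−1)^{1·0·9}·(-1)^0·(+1)^1 = +1.
v=31: a=31^2·(≡19), b=31^1·(≡26) mod 31; (19|31)=+1, (26|31)=-1; (−1)^{2·1·15}·(+1)^1·(-1)^2 = +1.
v=47: a=47^2·(≡24), b=47^0·(≡5) mod 47; (24|47)=+1, (5|47)=-1; (−1)^{2·0·23}·(+1)^0·(-1)^2 = +1.
v=∞: -114 < 0 and 93 > 0  ⇒  (a,b)_∞ = +1.
v=2: v_2(a)=-1, v_2(b)=-4; units ≡ 7, 5 (mod 8); ε·ε+αω+βω = 1·0+-1·1+-4·0 ≡ 1  ⇒  (a,b)_2 = -1.
(-114, 93 / ℚ) ramifies at {2, 3}: a division algebra.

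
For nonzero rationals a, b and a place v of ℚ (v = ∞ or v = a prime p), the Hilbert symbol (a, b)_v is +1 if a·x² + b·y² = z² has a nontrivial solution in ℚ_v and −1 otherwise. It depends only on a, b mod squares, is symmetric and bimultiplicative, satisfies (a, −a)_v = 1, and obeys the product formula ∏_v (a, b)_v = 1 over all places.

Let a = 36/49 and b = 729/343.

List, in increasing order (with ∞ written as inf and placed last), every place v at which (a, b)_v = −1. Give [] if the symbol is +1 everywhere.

[]

Mod squares: a ≡ 1, b ≡ 7. Check v ∈ {∞, 2, 3, 7}.
v=2: v_2(a)=2, v_2(b)=0; units ≡ 1, 7 (mod 8); ε·ε+αω+βω = 0·1+2·0+0·0 ≡ 0  ⇒  (a,b)_2 = +1.
v=7: a=7^-2·(≡1), b=7^-3·(≡1) mod 7; (1|7)=+1, (1|7)=+1; (−1)^{-2·-3·3}·(+1)^-3·(+1)^-2 = +1.
v=3: a=3^2·(≡1), b=3^6·(≡1) mod 3; (1|3)=+1, (1|3)=+1; (−1)^{2·6·1}·(+1)^6·(+1)^2 = +1.
v=∞: 1 > 0 and 7 > 0  ⇒  (a,b)_∞ = +1.
Ram(a, b) = ∅: the form 1·x² + 7·y² − z² is isotropic over every ℚ_v, so by Hasse–Minkowski it is isotropic over ℚ.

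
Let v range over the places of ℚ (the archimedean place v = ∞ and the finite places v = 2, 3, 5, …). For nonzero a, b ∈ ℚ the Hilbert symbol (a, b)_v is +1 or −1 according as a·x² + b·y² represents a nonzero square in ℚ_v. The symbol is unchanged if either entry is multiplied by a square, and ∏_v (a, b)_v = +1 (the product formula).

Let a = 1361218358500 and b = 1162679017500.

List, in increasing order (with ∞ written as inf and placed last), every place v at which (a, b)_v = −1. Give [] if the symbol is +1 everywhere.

(a, b) ≡ (13585, 7) mod (ℚ^×)²; places V = {2, 3, 5, 7, 11, 13, 19, ∞}.
(a,b)_13: α=3, u≡6; β=2, v≡5 (mod 13); (6|13)=-1, (5|13)=-1; sign (−1)^0·-1^2·-1^3 = -1.
(a,b)_11: α=3, u≡5; β=2, v≡6 (mod 11); (5|11)=+1, (6|11)=-1; sign (−1)^0·+1^2·-1^3 = -1.
(a,b)_3: α=0, u≡1; β=2, v≡1 (mod 3); (1|3)=+1, (1|3)=+1; sign (−1)^0·+1^2·+1^0 = +1.
(a,b)_5: α=3, u≡3; β=4, v≡3 (mod 5); (3|5)=-1, (3|5)=-1; sign (−1)^0·-1^4·-1^3 = -1.
(a,b)_∞: sgn(13585)=+, sgn(7)=+, so +1.
(a,b)_7: α=2, u≡6; β=1, v≡2 (mod 7); (6|7)=-1, (2|7)=+1; sign (−1)^0·-1^1·+1^2 = -1.
(a,b)_2: α=2, β=2; u≡1, v≡7 (mod 8); ε(u)ε(v)=0·1, αω(v)=2·0, βω(u)=2·0; sum ≡ 0  ⇒  +1.
(a,b)_19: α=1, u≡13; β=2, v≡7 (mod 19); (13|19)=-1, (7|19)=+1; sign (−1)^0·-1^2·+1^1 = +1.
Ram(13585, 7) = {5, 7, 11, 13}; no ℚ_5-point on the conic.

[5, 7, 11, 13]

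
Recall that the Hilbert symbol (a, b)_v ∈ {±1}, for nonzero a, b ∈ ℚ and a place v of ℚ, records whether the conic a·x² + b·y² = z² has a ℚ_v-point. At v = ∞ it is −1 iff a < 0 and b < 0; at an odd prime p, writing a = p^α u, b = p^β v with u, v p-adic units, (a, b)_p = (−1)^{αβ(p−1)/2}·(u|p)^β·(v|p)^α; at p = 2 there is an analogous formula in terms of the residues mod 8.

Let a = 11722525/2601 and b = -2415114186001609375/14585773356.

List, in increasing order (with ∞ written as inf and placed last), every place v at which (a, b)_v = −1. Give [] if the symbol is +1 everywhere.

Mod squares: a ≡ 468901, b ≡ -7733. Check v ∈ {∞, 2, 3, 5, 7, 11, 17, 19, 23, 29, 37}.
v=37: a=37^1·(≡23), b=37^3·(≡14) mod 37; (23|37)=-1, (14|37)=-1; (−1)^{1·3·18}·(-1)^3·(-1)^1 = +1.
v=3: a=3^-2·(≡1), b=3^-4·(≡1) mod 3; (1|3)=+1, (1|3)=+1; (−1)^{-2·-4·1}·(+1)^-4·(+1)^-2 = +1.
v=11: a=11^0·(≡9), b=11^-1·(≡5) mod 11; (9|11)=+1, (5|11)=+1; (−1)^{0·-1·5}·(+1)^-1·(+1)^0 = +1.
v=∞: 468901 > 0 and -7733 < 0  ⇒  (a,b)_∞ = +1.
v=19: a=19^1·(≡6), b=19^3·(≡5) mod 19; (6|19)=+1, (5|19)=+1; (−1)^{1·3·9}·(+1)^3·(+1)^1 = -1.
v=7: a=7^0·(≡6), b=7^-2·(≡1) mod 7; (6|7)=-1, (1|7)=+1; (−1)^{0·-2·3}·(-1)^-2·(+1)^0 = +1.
v=5: a=5^2·(≡1), b=5^6·(≡2) mod 5; (1|5)=+1, (2|5)=-1; (−1)^{2·6·2}·(+1)^6·(-1)^2 = +1.
v=2: v_2(a)=0, v_2(b)=-2; units ≡ 5, 3 (mod 8); ε·ε+αω+βω = 0·1+0·1+-2·1 ≡ 0  ⇒  (a,b)_2 = +1.
v=17: a=17^-2·(≡10), b=17^-4·(≡2) mod 17; (10|17)=-1, (2|17)=+1; (−1)^{-2·-4·8}·(-1)^-4·(+1)^-2 = +1.
v=23: a=23^1·(≡9), b=23^2·(≡6) mod 23; (9|23)=+1, (6|23)=+1; (−1)^{1·2·11}·(+1)^2·(+1)^1 = +1.
v=29: a=29^1·(≡20), b=29^2·(≡18) mod 29; (20|29)=+1, (18|29)=-1; (−1)^{1·2·14}·(+1)^2·(-1)^1 = -1.
|Ram(468901, -7733)| = 2, even; anisotropic at {19, 29}.

[19, 29]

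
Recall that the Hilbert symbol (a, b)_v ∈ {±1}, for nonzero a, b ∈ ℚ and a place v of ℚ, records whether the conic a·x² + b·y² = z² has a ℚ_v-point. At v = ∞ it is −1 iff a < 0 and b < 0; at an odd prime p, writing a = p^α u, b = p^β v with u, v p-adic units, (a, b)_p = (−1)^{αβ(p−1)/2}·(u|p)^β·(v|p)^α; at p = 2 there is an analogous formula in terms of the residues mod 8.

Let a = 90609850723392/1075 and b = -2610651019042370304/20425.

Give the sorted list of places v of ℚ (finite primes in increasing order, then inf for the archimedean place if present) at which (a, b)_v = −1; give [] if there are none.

[3, 11, 13, 31]

(a, b) ≡ (190619, -10865283) mod (ℚ^×)²; places V = {2, 3, 5, 7, 11, 13, 19, 23, 31, 37, 43, ∞}.
(a,b)_7: α=2, u≡2; β=6, v≡5 (mod 7); (2|7)=+1, (5|7)=-1; sign (−1)^0·+1^6·-1^2 = +1.
(a,b)_11: α=1, u≡5; β=1, v≡5 (mod 11); (5|11)=+1, (5|11)=+1; sign (−1)^1·+1^1·+1^1 = -1.
(a,b)_43: α=-1, u≡13; β=-1, v≡19 (mod 43); (13|43)=+1, (19|43)=-1; sign (−1)^1·+1^-1·-1^-1 = +1.
(a,b)_13: α=1, u≡12; β=1, v≡5 (mod 13); (12|13)=+1, (5|13)=-1; sign (−1)^0·+1^1·-1^1 = -1.
(a,b)_19: α=0, u≡6; β=-1, v≡9 (mod 19); (6|19)=+1, (9|19)=+1; sign (−1)^0·+1^-1·+1^0 = +1.
(a,b)_23: α=2, u≡13; β=2, v≡6 (mod 23); (13|23)=+1, (6|23)=+1; sign (−1)^0·+1^2·+1^2 = +1.
(a,b)_2: α=6, β=8; u≡3, v≡5 (mod 8); ε(u)ε(v)=1·0, αω(v)=6·1, βω(u)=8·1; sum ≡ 0  ⇒  +1.
(a,b)_5: α=-2, u≡4; β=-2, v≡3 (mod 5); (4|5)=+1, (3|5)=-1; sign (−1)^0·+1^-2·-1^-2 = +1.
(a,b)_3: α=2, u≡2; β=3, v≡1 (mod 3); (2|3)=-1, (1|3)=+1; sign (−1)^0·-1^3·+1^2 = -1.
(a,b)_∞: sgn(190619)=+, sgn(-10865283)=−, so +1.
(a,b)_37: α=2, u≡29; β=2, v≡9 (mod 37); (29|37)=-1, (9|37)=+1; sign (−1)^0·-1^2·+1^2 = +1.
(a,b)_31: α=1, u≡13; β=1, v≡27 (mod 31); (13|31)=-1, (27|31)=-1; sign (−1)^1·-1^1·-1^1 = -1.
(190619, -10865283 / ℚ) ramifies at {3, 11, 13, 31}: a division algebra.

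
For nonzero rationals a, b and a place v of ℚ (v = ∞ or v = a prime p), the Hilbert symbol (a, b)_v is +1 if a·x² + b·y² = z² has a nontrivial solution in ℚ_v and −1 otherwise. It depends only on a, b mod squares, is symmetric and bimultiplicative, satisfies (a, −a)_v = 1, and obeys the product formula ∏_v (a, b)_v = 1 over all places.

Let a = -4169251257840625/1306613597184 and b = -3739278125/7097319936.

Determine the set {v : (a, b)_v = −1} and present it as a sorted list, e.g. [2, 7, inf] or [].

[2, inf]

(a, b) ≡ (-145, -1681130) mod (ℚ^×)²; places V = {2, 3, 5, 7, 11, 17, 29, 31, 37, 43, ∞}.
(a,b)_29: α=1, u≡5; β=1, v≡22 (mod 29); (5|29)=+1, (22|29)=+1; sign (−1)^0·+1^1·+1^1 = +1.
(a,b)_7: α=-4, u≡1; β=-2, v≡2 (mod 7); (1|7)=+1, (2|7)=+1; sign (−1)^0·+1^-2·+1^-4 = +1.
(a,b)_5: α=5, u≡4; β=5, v≡1 (mod 5); (4|5)=+1, (1|5)=+1; sign (−1)^0·+1^5·+1^5 = +1.
(a,b)_3: α=-12, u≡2; β=-2, v≡1 (mod 3); (2|3)=-1, (1|3)=+1; sign (−1)^0·-1^-2·+1^-12 = +1.
(a,b)_17: α=2, u≡4; β=-1, v≡9 (mod 17); (4|17)=+1, (9|17)=+1; sign (−1)^0·+1^-1·+1^2 = +1.
(a,b)_43: α=0, u≡5; β=-2, v≡1 (mod 43); (5|43)=-1, (1|43)=+1; sign (−1)^0·-1^-2·+1^0 = +1.
(a,b)_31: α=2, u≡5; β=1, v≡2 (mod 31); (5|31)=+1, (2|31)=+1; sign (−1)^0·+1^1·+1^2 = +1.
(a,b)_11: α=2, u≡4; β=3, v≡1 (mod 11); (4|11)=+1, (1|11)=+1; sign (−1)^0·+1^3·+1^2 = +1.
(a,b)_37: α=2, u≡26; β=0, v≡22 (mod 37); (26|37)=+1, (22|37)=-1; sign (−1)^0·+1^0·-1^2 = +1.
(a,b)_2: α=-10, β=-9; u≡7, v≡3 (mod 8); ε(u)ε(v)=1·1, αω(v)=-10·1, βω(u)=-9·0; sum ≡ 1  ⇒  -1.
(a,b)_∞: sgn(-145)=−, sgn(-1681130)=−, so -1.
Ram(-145, -1681130) = {2, ∞}; no ℚ_2-point on the conic.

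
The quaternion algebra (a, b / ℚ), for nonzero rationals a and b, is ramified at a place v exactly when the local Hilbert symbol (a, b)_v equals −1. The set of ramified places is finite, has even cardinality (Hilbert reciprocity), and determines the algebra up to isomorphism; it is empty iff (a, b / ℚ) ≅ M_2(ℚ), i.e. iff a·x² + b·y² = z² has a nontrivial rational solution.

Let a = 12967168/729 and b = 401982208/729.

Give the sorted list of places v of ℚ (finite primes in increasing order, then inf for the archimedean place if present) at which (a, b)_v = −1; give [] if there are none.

[31, 37]

(a, b) ≡ (37, 1147) mod (ℚ^×)²; places V = {2, 3, 31, 37, ∞}.
(a,b)_∞: sgn(37)=+, sgn(1147)=+, so +1.
(a,b)_3: α=-6, u≡1; β=-6, v≡1 (mod 3); (1|3)=+1, (1|3)=+1; sign (−1)^0·+1^-6·+1^-6 = +1.
(a,b)_31: α=0, u≡15; β=1, v≡15 (mod 31); (15|31)=-1, (15|31)=-1; sign (−1)^0·-1^1·-1^0 = -1.
(a,b)_2: α=8, β=8; u≡5, v≡3 (mod 8); ε(u)ε(v)=0·1, αω(v)=8·1, βω(u)=8·1; sum ≡ 0  ⇒  +1.
(a,b)_37: α=3, u≡7; β=3, v≡32 (mod 37); (7|37)=+1, (32|37)=-1; sign (−1)^0·+1^3·-1^3 = -1.
Ram(37, 1147) = {31, 37}; no ℚ_31-point on the conic.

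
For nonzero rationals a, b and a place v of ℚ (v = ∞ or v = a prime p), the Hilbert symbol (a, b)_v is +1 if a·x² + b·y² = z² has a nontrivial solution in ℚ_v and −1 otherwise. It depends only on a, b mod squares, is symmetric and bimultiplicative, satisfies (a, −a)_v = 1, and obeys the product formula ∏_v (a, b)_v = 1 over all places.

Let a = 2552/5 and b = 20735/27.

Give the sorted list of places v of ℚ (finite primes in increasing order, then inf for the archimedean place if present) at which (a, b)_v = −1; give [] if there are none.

[2, 5, 11, 13]

(a, b) ≡ (3190, 62205) mod (ℚ^×)²; places V = {2, 3, 5, 11, 13, 29, ∞}.
(a,b)_13: α=0, u≡6; β=1, v≡9 (mod 13); (6|13)=-1, (9|13)=+1; sign (−1)^0·-1^1·+1^0 = -1.
(a,b)_29: α=1, u≡6; β=1, v≡5 (mod 29); (6|29)=+1, (5|29)=+1; sign (−1)^0·+1^1·+1^1 = +1.
(a,b)_∞: sgn(3190)=+, sgn(62205)=+, so +1.
(a,b)_11: α=1, u≡9; β=1, v≡3 (mod 11); (9|11)=+1, (3|11)=+1; sign (−1)^1·+1^1·+1^1 = -1.
(a,b)_2: α=3, β=0; u≡3, v≡5 (mod 8); ε(u)ε(v)=1·0, αω(v)=3·1, βω(u)=0·1; sum ≡ 1  ⇒  -1.
(a,b)_3: α=0, u≡1; β=-3, v≡2 (mod 3); (1|3)=+1, (2|3)=-1; sign (−1)^0·+1^-3·-1^0 = +1.
(a,b)_5: α=-1, u≡2; β=1, v≡1 (mod 5); (2|5)=-1, (1|5)=+1; sign (−1)^0·-1^1·+1^-1 = -1.
|Ram(3190, 62205)| = 4, even; anisotropic at {2, 5, 11, 13}.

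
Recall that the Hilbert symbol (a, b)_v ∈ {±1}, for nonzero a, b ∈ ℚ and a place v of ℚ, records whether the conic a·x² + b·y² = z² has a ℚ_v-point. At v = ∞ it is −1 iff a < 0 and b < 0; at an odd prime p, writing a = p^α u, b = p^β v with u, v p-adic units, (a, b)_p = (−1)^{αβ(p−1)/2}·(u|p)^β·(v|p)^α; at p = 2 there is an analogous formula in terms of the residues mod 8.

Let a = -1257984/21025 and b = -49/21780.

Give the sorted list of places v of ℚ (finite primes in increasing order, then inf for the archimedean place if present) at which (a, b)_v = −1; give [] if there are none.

[13, inf]

(a, b) ≡ (-546, -5) mod (ℚ^×)²; places V = {2, 3, 5, 7, 11, 13, 29, ∞}.
(a,b)_11: α=0, u≡5; β=-2, v≡7 (mod 11); (5|11)=+1, (7|11)=-1; sign (−1)^0·+1^-2·-1^0 = +1.
(a,b)_5: α=-2, u≡1; β=-1, v≡1 (mod 5); (1|5)=+1, (1|5)=+1; sign (−1)^0·+1^-1·+1^-2 = +1.
(a,b)_3: α=3, u≡1; β=-2, v≡1 (mod 3); (1|3)=+1, (1|3)=+1; sign (−1)^0·+1^-2·+1^3 = +1.
(a,b)_7: α=1, u≡5; β=2, v≡2 (mod 7); (5|7)=-1, (2|7)=+1; sign (−1)^0·-1^2·+1^1 = +1.
(a,b)_13: α=1, u≡1; β=0, v≡11 (mod 13); (1|13)=+1, (11|13)=-1; sign (−1)^0·+1^0·-1^1 = -1.
(a,b)_2: α=9, β=-2; u≡7, v≡3 (mod 8); ε(u)ε(v)=1·1, αω(v)=9·1, βω(u)=-2·0; sum ≡ 0  ⇒  +1.
(a,b)_∞: sgn(-546)=−, sgn(-5)=−, so -1.
(a,b)_29: α=-2, u≡20; β=0, v≡9 (mod 29); (20|29)=+1, (9|29)=+1; sign (−1)^0·+1^0·+1^-2 = +1.
(-546, -5 / ℚ) ramifies at {13, ∞}: a division algebra.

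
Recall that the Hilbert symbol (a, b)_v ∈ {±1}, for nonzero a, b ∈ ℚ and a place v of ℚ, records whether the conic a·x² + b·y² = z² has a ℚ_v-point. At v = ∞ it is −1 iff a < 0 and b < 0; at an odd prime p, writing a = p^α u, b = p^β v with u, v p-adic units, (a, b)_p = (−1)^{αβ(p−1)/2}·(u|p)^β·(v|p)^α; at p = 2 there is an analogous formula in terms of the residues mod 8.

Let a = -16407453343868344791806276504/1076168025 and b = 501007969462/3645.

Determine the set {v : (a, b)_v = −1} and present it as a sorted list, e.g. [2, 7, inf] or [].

[2, 7, 11, 19, 29, 31]

(a, b) ≡ (-1334, 302504510) mod (ℚ^×)²; places V = {2, 3, 5, 7, 11, 13, 19, 23, 29, 31, ∞}.
(a,b)_23: α=3, u≡19; β=1, v≡3 (mod 23); (19|23)=-1, (3|23)=+1; sign (−1)^1·-1^1·+1^3 = +1.
(a,b)_∞: sgn(-1334)=−, sgn(302504510)=+, so +1.
(a,b)_11: α=2, u≡2; β=1, v≡3 (mod 11); (2|11)=-1, (3|11)=+1; sign (−1)^0·-1^1·+1^2 = -1.
(a,b)_2: α=3, β=1; u≡5, v≡7 (mod 8); ε(u)ε(v)=0·1, αω(v)=3·0, βω(u)=1·1; sum ≡ 1  ⇒  -1.
(a,b)_29: α=3, u≡10; β=1, v≡23 (mod 29); (10|29)=-1, (23|29)=+1; sign (−1)^0·-1^1·+1^3 = -1.
(a,b)_19: α=2, u≡13; β=1, v≡10 (mod 19); (13|19)=-1, (10|19)=-1; sign (−1)^0·-1^1·-1^2 = -1.
(a,b)_3: α=-16, u≡1; β=-6, v≡2 (mod 3); (1|3)=+1, (2|3)=-1; sign (−1)^0·+1^-6·-1^-16 = +1.
(a,b)_13: α=4, u≡8; β=2, v≡1 (mod 13); (8|13)=-1, (1|13)=+1; sign (−1)^0·-1^2·+1^4 = +1.
(a,b)_7: α=8, u≡6; β=3, v≡6 (mod 7); (6|7)=-1, (6|7)=-1; sign (−1)^0·-1^3·-1^8 = -1.
(a,b)_5: α=-2, u≡1; β=-1, v≡3 (mod 5); (1|5)=+1, (3|5)=-1; sign (−1)^0·+1^-1·-1^-2 = +1.
(a,b)_31: α=2, u≡13; β=1, v≡22 (mod 31); (13|31)=-1, (22|31)=-1; sign (−1)^0·-1^1·-1^2 = -1.
Ram(-1334, 302504510) = {2, 7, 11, 19, 29, 31}; no ℚ_2-point on the conic.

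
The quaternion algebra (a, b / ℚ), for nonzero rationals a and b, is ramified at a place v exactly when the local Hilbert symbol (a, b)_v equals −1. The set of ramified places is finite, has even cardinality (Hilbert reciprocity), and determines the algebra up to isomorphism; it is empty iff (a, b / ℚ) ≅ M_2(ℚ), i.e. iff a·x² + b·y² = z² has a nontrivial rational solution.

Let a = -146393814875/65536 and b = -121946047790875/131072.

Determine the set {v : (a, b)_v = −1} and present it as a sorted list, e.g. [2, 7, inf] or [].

[2, 11, 17, inf]

Mod squares: a ≡ -124355, b ≡ -14630. Check v ∈ {∞, 2, 5, 7, 11, 17, 19, 31}.
v=11: a=11^1·(≡9), b=11^1·(≡3) mod 11; (9|11)=+1, (3|11)=+1; (−1)^{1·1·5}·(+1)^1·(+1)^1 = -1.
v=∞: -124355 < 0 and -14630 < 0  ⇒  (a,b)_∞ = -1.
v=2: v_2(a)=-16, v_2(b)=-17; units ≡ 5, 5 (mod 8); ε·ε+αω+βω = 0·0+-16·1+-17·1 ≡ 1  ⇒  (a,b)_2 = -1.
v=19: a=19^1·(≡8), b=19^1·(≡7) mod 19; (8|19)=-1, (7|19)=+1; (−1)^{1·1·9}·(-1)^1·(+1)^1 = +1.
v=17: a=17^1·(≡6), b=17^2·(≡11) mod 17; (6|17)=-1, (11|17)=-1; (−1)^{1·2·8}·(-1)^2·(-1)^1 = -1.
v=5: a=5^3·(≡1), b=5^3·(≡4) mod 5; (1|5)=+1, (4|5)=+1; (−1)^{3·3·2}·(+1)^3·(+1)^3 = +1.
v=31: a=31^2·(≡12), b=31^2·(≡7) mod 31; (12|31)=-1, (7|31)=+1; (−1)^{2·2·15}·(-1)^2·(+1)^2 = +1.
v=7: a=7^3·(≡4), b=7^5·(≡6) mod 7; (4|7)=+1, (6|7)=-1; (−1)^{3·5·3}·(+1)^5·(-1)^3 = +1.
|Ram(-124355, -14630)| = 4, even; anisotropic at {2, 11, 17, ∞}.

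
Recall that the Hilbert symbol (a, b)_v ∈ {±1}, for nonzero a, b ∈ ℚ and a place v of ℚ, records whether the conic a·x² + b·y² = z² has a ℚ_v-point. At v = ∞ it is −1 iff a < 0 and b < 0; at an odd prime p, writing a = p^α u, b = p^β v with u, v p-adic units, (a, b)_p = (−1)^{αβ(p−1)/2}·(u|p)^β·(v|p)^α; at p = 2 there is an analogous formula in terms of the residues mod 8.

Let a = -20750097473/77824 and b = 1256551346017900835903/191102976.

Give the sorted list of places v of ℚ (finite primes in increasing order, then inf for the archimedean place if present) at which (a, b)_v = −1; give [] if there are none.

[11, 13, 17, 19]

(a, b) ≡ (-323, 143) mod (ℚ^×)²; places V = {2, 3, 7, 11, 13, 17, 19, 23, 31, ∞}.
(a,b)_11: α=0, u≡6; β=1, v≡6 (mod 11); (6|11)=-1, (6|11)=-1; sign (−1)^0·-1^1·-1^0 = -1.
(a,b)_2: α=-12, β=-18; u≡5, v≡7 (mod 8); ε(u)ε(v)=0·1, αω(v)=-12·0, βω(u)=-18·1; sum ≡ 0  ⇒  +1.
(a,b)_3: α=0, u≡1; β=-6, v≡2 (mod 3); (1|3)=+1, (2|3)=-1; sign (−1)^0·+1^-6·-1^0 = +1.
(a,b)_31: α=2, u≡28; β=4, v≡16 (mod 31); (28|31)=+1, (16|31)=+1; sign (−1)^0·+1^4·+1^2 = +1.
(a,b)_19: α=-1, u≡15; β=0, v≡18 (mod 19); (15|19)=-1, (18|19)=-1; sign (−1)^0·-1^0·-1^-1 = -1.
(a,b)_23: α=2, u≡5; β=4, v≡14 (mod 23); (5|23)=-1, (14|23)=-1; sign (−1)^0·-1^4·-1^2 = +1.
(a,b)_7: α=4, u≡5; β=6, v≡6 (mod 7); (5|7)=-1, (6|7)=-1; sign (−1)^0·-1^6·-1^4 = +1.
(a,b)_17: α=1, u≡2; β=2, v≡7 (mod 17); (2|17)=+1, (7|17)=-1; sign (−1)^0·+1^2·-1^1 = -1.
(a,b)_∞: sgn(-323)=−, sgn(143)=+, so +1.
(a,b)_13: α=0, u≡2; β=1, v≡8 (mod 13); (2|13)=-1, (8|13)=-1; sign (−1)^0·-1^1·-1^0 = -1.
Ram(-323, 143) = {11, 13, 17, 19}; no ℚ_11-point on the conic.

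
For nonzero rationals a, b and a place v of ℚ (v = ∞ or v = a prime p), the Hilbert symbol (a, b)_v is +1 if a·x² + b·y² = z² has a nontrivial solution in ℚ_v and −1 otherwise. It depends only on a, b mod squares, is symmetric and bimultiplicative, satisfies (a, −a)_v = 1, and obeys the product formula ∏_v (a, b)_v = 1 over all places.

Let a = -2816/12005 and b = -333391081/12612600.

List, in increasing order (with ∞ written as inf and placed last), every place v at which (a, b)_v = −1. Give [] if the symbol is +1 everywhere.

(a, b) ≡ (-55, -286) mod (ℚ^×)²; places V = {2, 3, 5, 7, 11, 13, 19, 31, ∞}.
(a,b)_19: α=0, u≡14; β=2, v≡12 (mod 19); (14|19)=-1, (12|19)=-1; sign (−1)^0·-1^2·-1^0 = +1.
(a,b)_7: α=-4, u≡1; β=-2, v≡4 (mod 7); (1|7)=+1, (4|7)=+1; sign (−1)^0·+1^-2·+1^-4 = +1.
(a,b)_5: α=-1, u≡4; β=-2, v≡1 (mod 5); (4|5)=+1, (1|5)=+1; sign (−1)^0·+1^-2·+1^-1 = +1.
(a,b)_∞: sgn(-55)=−, sgn(-286)=−, so -1.
(a,b)_31: α=0, u≡20; β=4, v≡21 (mod 31); (20|31)=+1, (21|31)=-1; sign (−1)^0·+1^4·-1^0 = +1.
(a,b)_2: α=8, β=-3; u≡1, v≡1 (mod 8); ε(u)ε(v)=0·0, αω(v)=8·0, βω(u)=-3·0; sum ≡ 0  ⇒  +1.
(a,b)_3: α=0, u≡2; β=-2, v≡2 (mod 3); (2|3)=-1, (2|3)=-1; sign (−1)^0·-1^-2·-1^0 = +1.
(a,b)_11: α=1, u≡2; β=-1, v≡8 (mod 11); (2|11)=-1, (8|11)=-1; sign (−1)^1·-1^-1·-1^1 = -1.
(a,b)_13: α=0, u≡3; β=-1, v≡12 (mod 13); (3|13)=+1, (12|13)=+1; sign (−1)^0·+1^-1·+1^0 = +1.
Ram(-55, -286) = {11, ∞}; no ℚ_11-point on the conic.

[11, inf]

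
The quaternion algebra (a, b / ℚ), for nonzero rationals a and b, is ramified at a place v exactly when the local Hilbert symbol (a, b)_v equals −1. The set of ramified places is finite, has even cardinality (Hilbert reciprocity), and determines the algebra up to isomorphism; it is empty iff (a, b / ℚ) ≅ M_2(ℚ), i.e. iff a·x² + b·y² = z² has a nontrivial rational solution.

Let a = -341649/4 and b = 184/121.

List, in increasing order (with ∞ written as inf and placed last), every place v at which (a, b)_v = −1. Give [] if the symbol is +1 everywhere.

(a, b) ≡ (-37961, 46) mod (ℚ^×)²; places V = {2, 3, 7, 11, 17, 23, 29, ∞}.
(a,b)_11: α=1, u≡4; β=-2, v≡8 (mod 11); (4|11)=+1, (8|11)=-1; sign (−1)^0·+1^-2·-1^1 = -1.
(a,b)_7: α=1, u≡1; β=0, v≡1 (mod 7); (1|7)=+1, (1|7)=+1; sign (−1)^0·+1^0·+1^1 = +1.
(a,b)_3: α=2, u≡1; β=0, v≡1 (mod 3); (1|3)=+1, (1|3)=+1; sign (−1)^0·+1^0·+1^2 = +1.
(a,b)_∞: sgn(-37961)=−, sgn(46)=+, so +1.
(a,b)_17: α=1, u≡12; β=0, v≡7 (mod 17); (12|17)=-1, (7|17)=-1; sign (−1)^0·-1^0·-1^1 = -1.
(a,b)_29: α=1, u≡20; β=0, v≡2 (mod 29); (20|29)=+1, (2|29)=-1; sign (−1)^0·+1^0·-1^1 = -1.
(a,b)_2: α=-2, β=3; u≡7, v≡7 (mod 8); ε(u)ε(v)=1·1, αω(v)=-2·0, βω(u)=3·0; sum ≡ 1  ⇒  -1.
(a,b)_23: α=0, u≡4; β=1, v≡9 (mod 23); (4|23)=+1, (9|23)=+1; sign (−1)^0·+1^1·+1^0 = +1.
(-37961, 46 / ℚ) ramifies at {2, 11, 17, 29}: a division algebra.

[2, 11, 17, 29]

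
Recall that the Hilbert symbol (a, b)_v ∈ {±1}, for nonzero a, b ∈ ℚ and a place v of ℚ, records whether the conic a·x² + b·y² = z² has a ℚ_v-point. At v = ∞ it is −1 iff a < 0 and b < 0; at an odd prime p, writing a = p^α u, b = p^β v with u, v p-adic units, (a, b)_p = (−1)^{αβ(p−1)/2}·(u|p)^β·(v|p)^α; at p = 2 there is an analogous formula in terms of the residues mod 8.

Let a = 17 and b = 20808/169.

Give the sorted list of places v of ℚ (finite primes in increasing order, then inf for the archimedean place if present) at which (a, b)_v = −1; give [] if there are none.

(a, b) ≡ (17, 2) mod (ℚ^×)²; places V = {2, 3, 13, 17, ∞}.
(a,b)_13: α=0, u≡4; β=-2, v≡8 (mod 13); (4|13)=+1, (8|13)=-1; sign (−1)^0·+1^-2·-1^0 = +1.
(a,b)_17: α=1, u≡1; β=2, v≡13 (mod 17); (1|17)=+1, (13|17)=+1; sign (−1)^0·+1^2·+1^1 = +1.
(a,b)_∞: sgn(17)=+, sgn(2)=+, so +1.
(a,b)_2: α=0, β=3; u≡1, v≡1 (mod 8); ε(u)ε(v)=0·0, αω(v)=0·0, βω(u)=3·0; sum ≡ 0  ⇒  +1.
(a,b)_3: α=0, u≡2; β=2, v≡2 (mod 3); (2|3)=-1, (2|3)=-1; sign (−1)^0·-1^2·-1^0 = +1.
Every local symbol is +1, so the conic 17·x² + 2·y² = z² has ℚ_v-points for all v and hence a ℚ-point; (a, b / ℚ) ≅ M_2(ℚ).

[]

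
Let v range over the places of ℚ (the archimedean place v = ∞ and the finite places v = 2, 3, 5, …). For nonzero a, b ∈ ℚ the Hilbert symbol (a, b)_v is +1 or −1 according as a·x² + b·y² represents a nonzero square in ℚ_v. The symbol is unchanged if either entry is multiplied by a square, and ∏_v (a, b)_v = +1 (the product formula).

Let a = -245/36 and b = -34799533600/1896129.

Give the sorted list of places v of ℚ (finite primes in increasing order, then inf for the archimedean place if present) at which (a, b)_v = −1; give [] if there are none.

[31, inf]

(a, b) ≡ (-5, -1426) mod (ℚ^×)²; places V = {2, 3, 5, 7, 13, 17, 19, 23, 31, ∞}.
(a,b)_19: α=0, u≡18; β=2, v≡8 (mod 19); (18|19)=-1, (8|19)=-1; sign (−1)^0·-1^2·-1^0 = +1.
(a,b)_2: α=-2, β=5; u≡3, v≡7 (mod 8); ε(u)ε(v)=1·1, αω(v)=-2·0, βω(u)=5·1; sum ≡ 0  ⇒  +1.
(a,b)_13: α=0, u≡8; β=2, v≡10 (mod 13); (8|13)=-1, (10|13)=+1; sign (−1)^0·-1^2·+1^0 = +1.
(a,b)_7: α=2, u≡2; β=0, v≡2 (mod 7); (2|7)=+1, (2|7)=+1; sign (−1)^0·+1^0·+1^2 = +1.
(a,b)_31: α=0, u≡13; β=1, v≡1 (mod 31); (13|31)=-1, (1|31)=+1; sign (−1)^0·-1^1·+1^0 = -1.
(a,b)_3: α=-2, u≡1; β=-8, v≡2 (mod 3); (1|3)=+1, (2|3)=-1; sign (−1)^0·+1^-8·-1^-2 = +1.
(a,b)_23: α=0, u≡13; β=1, v≡22 (mod 23); (13|23)=+1, (22|23)=-1; sign (−1)^0·+1^1·-1^0 = +1.
(a,b)_5: α=1, u≡1; β=2, v≡4 (mod 5); (1|5)=+1, (4|5)=+1; sign (−1)^0·+1^2·+1^1 = +1.
(a,b)_17: α=0, u≡5; β=-2, v≡4 (mod 17); (5|17)=-1, (4|17)=+1; sign (−1)^0·-1^-2·+1^0 = +1.
(a,b)_∞: sgn(-5)=−, sgn(-1426)=−, so -1.
(-5, -1426 / ℚ) ramifies at {31, ∞}: a division algebra.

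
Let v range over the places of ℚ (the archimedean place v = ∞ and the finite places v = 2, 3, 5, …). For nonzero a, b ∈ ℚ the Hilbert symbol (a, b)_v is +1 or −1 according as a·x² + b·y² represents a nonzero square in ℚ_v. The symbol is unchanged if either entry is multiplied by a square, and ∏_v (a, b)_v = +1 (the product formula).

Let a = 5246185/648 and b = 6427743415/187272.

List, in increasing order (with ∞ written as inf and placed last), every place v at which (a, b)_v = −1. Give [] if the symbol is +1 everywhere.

[23, 43]

Mod squares: a ≡ 4370, b ≡ 6952670. Check v ∈ {∞, 2, 3, 5, 7, 17, 19, 23, 37, 43}.
v=2: v_2(a)=-3, v_2(b)=-3; units ≡ 1, 7 (mod 8); ε·ε+αω+βω = 0·1+-3·0+-3·0 ≡ 0  ⇒  (a,b)_2 = +1.
v=37: a=37^0·(≡21), b=37^1·(≡14) mod 37; (21|37)=+1, (14|37)=-1; (−1)^{0·1·18}·(+1)^1·(-1)^0 = +1.
v=3: a=3^-4·(≡2), b=3^-4·(≡2) mod 3; (2|3)=-1, (2|3)=-1; (−1)^{-4·-4·1}·(-1)^-4·(-1)^-4 = +1.
v=19: a=19^1·(≡13), b=19^1·(≡1) mod 19; (13|19)=-1, (1|19)=+1; (−1)^{1·1·9}·(-1)^1·(+1)^1 = +1.
v=17: a=17^0·(≡1), b=17^-2·(≡7) mod 17; (1|17)=+1, (7|17)=-1; (−1)^{0·-2·8}·(+1)^-2·(-1)^0 = +1.
v=∞: 4370 > 0 and 6952670 > 0  ⇒  (a,b)_∞ = +1.
v=7: a=7^4·(≡2), b=7^0·(≡2) mod 7; (2|7)=+1, (2|7)=+1; (−1)^{4·0·3}·(+1)^0·(+1)^4 = +1.
v=43: a=43^0·(≡33), b=43^3·(≡13) mod 43; (33|43)=-1, (13|43)=+1; (−1)^{0·3·21}·(-1)^3·(+1)^0 = -1.
v=5: a=5^1·(≡4), b=5^1·(≡4) mod 5; (4|5)=+1, (4|5)=+1; (−1)^{1·1·2}·(+1)^1·(+1)^1 = +1.
v=23: a=23^1·(≡1), b=23^1·(≡18) mod 23; (1|23)=+1, (18|23)=+1; (−1)^{1·1·11}·(+1)^1·(+1)^1 = -1.
(4370, 6952670 / ℚ) ramifies at {23, 43}: a division algebra.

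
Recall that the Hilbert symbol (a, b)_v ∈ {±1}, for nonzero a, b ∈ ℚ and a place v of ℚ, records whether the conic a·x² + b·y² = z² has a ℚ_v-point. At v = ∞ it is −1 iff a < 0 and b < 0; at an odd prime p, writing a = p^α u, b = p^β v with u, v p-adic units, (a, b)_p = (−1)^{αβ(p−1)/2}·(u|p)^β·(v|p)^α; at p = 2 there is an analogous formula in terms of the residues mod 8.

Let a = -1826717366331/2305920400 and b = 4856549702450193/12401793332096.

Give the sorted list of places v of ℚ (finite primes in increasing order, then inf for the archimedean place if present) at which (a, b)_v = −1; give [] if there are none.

Mod squares: a ≡ -11, b ≡ 462. Check v ∈ {∞, 2, 3, 5, 7, 11, 13, 43}.
v=43: a=43^2·(≡5), b=43^4·(≡39) mod 43; (5|43)=-1, (39|43)=-1; (−1)^{2·4·21}·(-1)^4·(-1)^2 = +1.
v=2: v_2(a)=-4, v_2(b)=-7; units ≡ 5, 7 (mod 8); ε·ε+αω+βω = 0·1+-4·0+-7·1 ≡ 1  ⇒  (a,b)_2 = -1.
v=7: a=7^-8·(≡3), b=7^-13·(≡3) mod 7; (3|7)=-1, (3|7)=-1; (−1)^{-8·-13·3}·(-1)^-13·(-1)^-8 = -1.
v=13: a=13^2·(≡8), b=13^0·(≡6) mod 13; (8|13)=-1, (6|13)=-1; (−1)^{2·0·6}·(-1)^0·(-1)^2 = +1.
v=5: a=5^-2·(≡4), b=5^0·(≡3) mod 5; (4|5)=+1, (3|5)=-1; (−1)^{-2·0·2}·(+1)^0·(-1)^-2 = +1.
v=∞: -11 < 0 and 462 > 0  ⇒  (a,b)_∞ = +1.
v=3: a=3^12·(≡1), b=3^17·(≡1) mod 3; (1|3)=+1, (1|3)=+1; (−1)^{12·17·1}·(+1)^17·(+1)^12 = +1.
v=11: a=11^1·(≡10), b=11^1·(≡3) mod 11; (10|11)=-1, (3|11)=+1; (−1)^{1·1·5}·(-1)^1·(+1)^1 = +1.
(-11, 462 / ℚ) ramifies at {2, 7}: a division algebra.

[2, 7]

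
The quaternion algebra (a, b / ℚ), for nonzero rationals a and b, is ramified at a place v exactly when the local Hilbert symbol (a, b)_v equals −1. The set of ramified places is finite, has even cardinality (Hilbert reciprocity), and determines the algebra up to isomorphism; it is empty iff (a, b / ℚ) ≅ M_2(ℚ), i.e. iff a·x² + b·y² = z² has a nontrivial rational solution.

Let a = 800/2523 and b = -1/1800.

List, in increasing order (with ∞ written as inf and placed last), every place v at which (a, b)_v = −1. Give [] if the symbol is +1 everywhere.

Mod squares: a ≡ 6, b ≡ -2. Check v ∈ {∞, 2, 3, 5, 29}.
v=2: v_2(a)=5, v_2(b)=-3; units ≡ 3, 7 (mod 8); ε·ε+αω+βω = 1·1+5·0+-3·1 ≡ 0  ⇒  (a,b)_2 = +1.
v=5: a=5^2·(≡4), b=5^-2·(≡2) mod 5; (4|5)=+1, (2|5)=-1; (−1)^{2·-2·2}·(+1)^-2·(-1)^2 = +1.
v=∞: 6 > 0 and -2 < 0  ⇒  (a,b)_∞ = +1.
v=3: a=3^-1·(≡2), b=3^-2·(≡1) mod 3; (2|3)=-1, (1|3)=+1; (−1)^{-1·-2·1}·(-1)^-2·(+1)^-1 = +1.
v=29: a=29^-2·(≡25), b=29^0·(≡14) mod 29; (25|29)=+1, (14|29)=-1; (−1)^{-2·0·14}·(+1)^0·(-1)^-2 = +1.
Ram(a, b) = ∅: the form 6·x² + -2·y² − z² is isotropic over every ℚ_v, so by Hasse–Minkowski it is isotropic over ℚ.

[]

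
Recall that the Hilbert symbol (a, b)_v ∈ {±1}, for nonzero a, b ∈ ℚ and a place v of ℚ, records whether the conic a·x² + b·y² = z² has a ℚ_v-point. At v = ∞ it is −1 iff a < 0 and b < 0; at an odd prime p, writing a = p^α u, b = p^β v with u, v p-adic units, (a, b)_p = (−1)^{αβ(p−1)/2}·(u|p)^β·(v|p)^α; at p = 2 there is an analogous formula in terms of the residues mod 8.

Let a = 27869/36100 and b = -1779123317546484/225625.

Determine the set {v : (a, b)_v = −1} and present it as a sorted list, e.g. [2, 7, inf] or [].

(a, b) ≡ (29, -72709) mod (ℚ^×)²; places V = {2, 3, 5, 7, 13, 17, 19, 29, 31, 47, ∞}.
(a,b)_13: α=0, u≡3; β=1, v≡9 (mod 13); (3|13)=+1, (9|13)=+1; sign (−1)^0·+1^1·+1^0 = +1.
(a,b)_19: α=-2, u≡3; β=-2, v≡17 (mod 19); (3|19)=-1, (17|19)=+1; sign (−1)^0·-1^-2·+1^-2 = +1.
(a,b)_17: α=0, u≡12; β=1, v≡6 (mod 17); (12|17)=-1, (6|17)=-1; sign (−1)^0·-1^1·-1^0 = -1.
(a,b)_47: α=0, u≡23; β=1, v≡16 (mod 47); (23|47)=-1, (16|47)=+1; sign (−1)^0·-1^1·+1^0 = -1.
(a,b)_∞: sgn(29)=+, sgn(-72709)=−, so +1.
(a,b)_29: α=1, u≡5; β=4, v≡7 (mod 29); (5|29)=+1, (7|29)=+1; sign (−1)^0·+1^4·+1^1 = +1.
(a,b)_7: α=0, u≡2; β=1, v≡2 (mod 7); (2|7)=+1, (2|7)=+1; sign (−1)^0·+1^1·+1^0 = +1.
(a,b)_31: α=2, u≡27; β=2, v≡26 (mod 31); (27|31)=-1, (26|31)=-1; sign (−1)^0·-1^2·-1^2 = +1.
(a,b)_3: α=0, u≡2; β=2, v≡2 (mod 3); (2|3)=-1, (2|3)=-1; sign (−1)^0·-1^2·-1^0 = +1.
(a,b)_5: α=-2, u≡1; β=-4, v≡1 (mod 5); (1|5)=+1, (1|5)=+1; sign (−1)^0·+1^-4·+1^-2 = +1.
(a,b)_2: α=-2, β=2; u≡5, v≡3 (mod 8); ε(u)ε(v)=0·1, αω(v)=-2·1, βω(u)=2·1; sum ≡ 0  ⇒  +1.
Ram(29, -72709) = {17, 47}; no ℚ_17-point on the conic.

[17, 47]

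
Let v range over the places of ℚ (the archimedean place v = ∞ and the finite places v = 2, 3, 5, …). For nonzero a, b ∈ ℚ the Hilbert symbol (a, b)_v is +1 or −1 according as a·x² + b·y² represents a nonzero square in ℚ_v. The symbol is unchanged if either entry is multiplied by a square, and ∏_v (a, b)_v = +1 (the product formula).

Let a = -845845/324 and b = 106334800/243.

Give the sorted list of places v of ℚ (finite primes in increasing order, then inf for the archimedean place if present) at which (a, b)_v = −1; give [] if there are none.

(a, b) ≡ (-5005, 39) mod (ℚ^×)²; places V = {2, 3, 5, 7, 11, 13, ∞}.
(a,b)_2: α=-2, β=4; u≡3, v≡7 (mod 8); ε(u)ε(v)=1·1, αω(v)=-2·0, βω(u)=4·1; sum ≡ 1  ⇒  -1.
(a,b)_∞: sgn(-5005)=−, sgn(39)=+, so +1.
(a,b)_3: α=-4, u≡2; β=-5, v≡1 (mod 3); (2|3)=-1, (1|3)=+1; sign (−1)^0·-1^-5·+1^-4 = -1.
(a,b)_5: α=1, u≡4; β=2, v≡4 (mod 5); (4|5)=+1, (4|5)=+1; sign (−1)^0·+1^2·+1^1 = +1.
(a,b)_7: α=1, u≡3; β=0, v≡1 (mod 7); (3|7)=-1, (1|7)=+1; sign (−1)^0·-1^0·+1^1 = +1.
(a,b)_13: α=3, u≡8; β=3, v≡3 (mod 13); (8|13)=-1, (3|13)=+1; sign (−1)^0·-1^3·+1^3 = -1.
(a,b)_11: α=1, u≡10; β=2, v≡10 (mod 11); (10|11)=-1, (10|11)=-1; sign (−1)^0·-1^2·-1^1 = -1.
Ram(-5005, 39) = {2, 3, 11, 13}; no ℚ_2-point on the conic.

[2, 3, 11, 13]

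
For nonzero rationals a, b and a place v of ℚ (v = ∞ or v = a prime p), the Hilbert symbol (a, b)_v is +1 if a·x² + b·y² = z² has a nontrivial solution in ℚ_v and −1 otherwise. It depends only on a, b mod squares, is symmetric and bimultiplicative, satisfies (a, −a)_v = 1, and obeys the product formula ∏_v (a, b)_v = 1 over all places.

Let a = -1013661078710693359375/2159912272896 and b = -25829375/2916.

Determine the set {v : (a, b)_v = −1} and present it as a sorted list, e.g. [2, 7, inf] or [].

[17, inf]

Mod squares: a ≡ -2431, b ≡ -143. Check v ∈ {∞, 2, 3, 5, 7, 11, 13, 17}.
v=7: a=7^-2·(≡5), b=7^0·(≡4) mod 7; (5|7)=-1, (4|7)=+1; (−1)^{-2·0·3}·(-1)^0·(+1)^-2 = +1.
v=11: a=11^3·(≡6), b=11^1·(≡1) mod 11; (6|11)=-1, (1|11)=+1; (−1)^{3·1·5}·(-1)^1·(+1)^3 = +1.
v=17: a=17^5·(≡10), b=17^2·(≡5) mod 17; (10|17)=-1, (5|17)=-1; (−1)^{5·2·8}·(-1)^2·(-1)^5 = -1.
v=13: a=13^3·(≡2), b=13^1·(≡8) mod 13; (2|13)=-1, (8|13)=-1; (−1)^{3·1·6}·(-1)^1·(-1)^3 = +1.
v=5: a=5^12·(≡1), b=5^4·(≡3) mod 5; (1|5)=+1, (3|5)=-1; (−1)^{12·4·2}·(+1)^4·(-1)^12 = +1.
v=3: a=3^-16·(≡2), b=3^-6·(≡1) mod 3; (2|3)=-1, (1|3)=+1; (−1)^{-16·-6·1}·(-1)^-6·(+1)^-16 = +1.
v=2: v_2(a)=-10, v_2(b)=-2; units ≡ 1, 1 (mod 8); ε·ε+αω+βω = 0·0+-10·0+-2·0 ≡ 0  ⇒  (a,b)_2 = +1.
v=∞: -2431 < 0 and -143 < 0  ⇒  (a,b)_∞ = -1.
Ram(-2431, -143) = {17, ∞}; no ℚ_17-point on the conic.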